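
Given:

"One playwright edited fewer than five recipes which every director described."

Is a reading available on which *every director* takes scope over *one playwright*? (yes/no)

No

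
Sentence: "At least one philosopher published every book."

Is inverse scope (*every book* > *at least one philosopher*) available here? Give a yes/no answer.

Yes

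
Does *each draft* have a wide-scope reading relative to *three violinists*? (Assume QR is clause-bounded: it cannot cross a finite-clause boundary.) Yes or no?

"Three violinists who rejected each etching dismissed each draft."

*each draft* sits in the matrix clause, not in the relative clause on *three violinists*.
Ordinary QR to a clause-peripheral position gives the wide-scope LF for the lower DP.
So *each draft* > *three violinists* is among the available readings.

Yes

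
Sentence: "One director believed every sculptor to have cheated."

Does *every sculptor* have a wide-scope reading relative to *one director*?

*every sculptor* is an ECM subject; ECM complements are not islands, and the embedded quantifier may take matrix scope.
Clause-internal QR can adjoin the lower DP above the subject, yielding the inverse reading.
The sentence is scopally ambiguous between *one director* > *every sculptor* and *every sculptor* > *one director*.

Yes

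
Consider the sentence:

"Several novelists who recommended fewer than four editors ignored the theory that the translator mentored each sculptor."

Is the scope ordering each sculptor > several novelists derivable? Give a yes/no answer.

No

Structurally, *each sculptor* is inside the complex NP *the theory that the translator mentored each sculptor*.
The Complex NP Constraint bars QR out of the complement clause of a noun.
So *each sculptor* cannot raise high enough to outscope *several novelists*; only the surface ordering *several novelists* > *each sculptor* is available.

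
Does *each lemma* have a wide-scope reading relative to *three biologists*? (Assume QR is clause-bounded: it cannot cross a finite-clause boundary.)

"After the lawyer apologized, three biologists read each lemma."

*each lemma* is a matrix argument; the adjunct is an island but the target quantifier is outside it.
With no island boundary between them, the object can take inverse scope over the subject via ordinary QR within the clause.
So *each lemma* > *three biologists* is among the available readings.

Yes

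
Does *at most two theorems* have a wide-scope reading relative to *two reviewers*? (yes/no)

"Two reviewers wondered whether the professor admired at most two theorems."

*at most two theorems* is embedded in the embedded question *whether the professor admired at most two theorems*.
Embedded questions are wh-islands: a quantifier inside an indirect question cannot QR into the matrix clause.
So *at most two theorems* cannot raise to a position above *two reviewers*.

No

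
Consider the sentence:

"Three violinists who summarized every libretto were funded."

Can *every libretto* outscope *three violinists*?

*every libretto* is embedded in the relative clause *who summarized every libretto*.
Relative clauses block scope extraction: QR cannot target a position outside the modified NP.
Hence only narrow scope for *every libretto* (under *three violinists*) survives.

No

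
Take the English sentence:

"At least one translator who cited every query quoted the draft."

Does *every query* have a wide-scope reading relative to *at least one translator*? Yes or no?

*every query* is embedded in the relative clause *who cited every query*.
Relative clauses are scope islands: a quantifier cannot QR out of a relative clause to take scope in the matrix clause.
So *every query* cannot raise high enough to outscope *at least one translator*; only the surface ordering *at least one translator* > *every query* is available.

No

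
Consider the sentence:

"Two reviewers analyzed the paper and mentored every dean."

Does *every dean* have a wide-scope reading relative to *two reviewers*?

The DP *every dean* is contained in one conjunct of the coordinate structure (*mentored every dean*).
QR out of a conjunct would have to apply non-ATB, which the CSC forbids.
So *every dean* cannot raise high enough to outscope *two reviewers*; only the surface ordering *two reviewers* > *every dean* is available.

No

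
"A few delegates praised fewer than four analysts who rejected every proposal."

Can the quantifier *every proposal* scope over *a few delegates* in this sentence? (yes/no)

*every proposal* occurs within the relative clause *who rejected every proposal* modifying *fewer than four analysts*.
Relative clauses are scope islands: a quantifier cannot QR out of a relative clause to take scope in the matrix clause.
*every proposal* > *a few delegates* would require crossing that boundary, which is illicit.

No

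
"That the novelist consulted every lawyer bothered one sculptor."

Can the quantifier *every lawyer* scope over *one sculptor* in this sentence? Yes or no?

No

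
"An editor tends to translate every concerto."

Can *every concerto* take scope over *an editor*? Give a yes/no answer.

*every concerto* is the object of the infinitival complement of a raising predicate; raising infinitives are transparent for QR, so the two DPs are in effect clausemates.
QR within a single clause is free, so the lower quantifier may take scope over the higher one.

Yes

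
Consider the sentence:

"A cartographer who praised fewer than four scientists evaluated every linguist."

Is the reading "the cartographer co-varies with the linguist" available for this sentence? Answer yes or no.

Yes

This is the *every linguist* > *a cartographer* reading.
*every linguist* is a matrix argument; only *a cartographer* is modified by the relative clause *who praised fewer than four scientists*, so the RC island is irrelevant to the target quantifier.
Since no island is crossed, the inverse ordering is licensed alongside surface scope.
Both orderings are possible: *a cartographer* > *every linguist* and *every linguist* > *a cartographer*.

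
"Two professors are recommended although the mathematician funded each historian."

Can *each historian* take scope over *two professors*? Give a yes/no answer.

No

The target quantifier *each historian* is part of the adjunct clause *although the mathematician funded each historian*.
Adjuncts are opaque for quantifier raising; a quantifier in an adjunct stays inside it.
The inverse ordering *each historian* > *two professors* is therefore underivable.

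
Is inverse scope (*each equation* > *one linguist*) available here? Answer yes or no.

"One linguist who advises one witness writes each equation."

Yes

Although the sentence contains a relative clause (*who advises one witness*), *each equation* is outside it, in the matrix VP.
Nothing blocks QR of the lower DP to a position above the higher one, so inverse scope is available.
Both orderings are possible: *one linguist* > *each equation* and *each equation* > *one linguist*.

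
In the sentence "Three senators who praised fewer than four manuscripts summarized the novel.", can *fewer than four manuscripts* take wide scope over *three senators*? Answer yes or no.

No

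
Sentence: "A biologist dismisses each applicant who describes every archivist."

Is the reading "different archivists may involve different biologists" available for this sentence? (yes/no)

The described interpretation is the *every archivist* > *a biologist* scoping.
*every archivist* is embedded in the relative clause *who describes every archivist* modifying *each applicant*.
QR out of a relative clause is ruled out by the relative-clause island constraint.
*every archivist* is confined to the island and cannot take scope over *a biologist*.
(Only the surface reading survives: one fixed biologist with respect to all the relevant archivists.)

No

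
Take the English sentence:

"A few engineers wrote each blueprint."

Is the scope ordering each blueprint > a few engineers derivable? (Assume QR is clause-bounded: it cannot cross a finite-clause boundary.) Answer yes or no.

Yes

*each blueprint* is the matrix object and *a few engineers* the matrix subject; the two are clausemates.
Nothing blocks QR of the lower DP to a position above the higher one, so inverse scope is available.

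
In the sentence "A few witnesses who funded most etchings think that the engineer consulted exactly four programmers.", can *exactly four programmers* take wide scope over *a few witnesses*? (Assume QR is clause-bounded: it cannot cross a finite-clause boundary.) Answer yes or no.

The DP *exactly four programmers* is contained in the finite complement clause *that the engineer consulted exactly four programmers*.
Finite CP is the ceiling for QR here, by assumption.
So the wide-scope reading for *exactly four programmers* is blocked.

No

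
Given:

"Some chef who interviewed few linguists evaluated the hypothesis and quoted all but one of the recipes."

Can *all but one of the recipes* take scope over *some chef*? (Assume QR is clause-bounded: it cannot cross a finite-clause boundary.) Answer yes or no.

Structurally, *all but one of the recipes* is inside one conjunct of the coordinate structure (*quoted all but one of the recipes*).
Asymmetric QR out of one conjunct violates the Coordinate Structure Constraint.
*all but one of the recipes* is confined to the island and cannot take scope over *some chef*.

No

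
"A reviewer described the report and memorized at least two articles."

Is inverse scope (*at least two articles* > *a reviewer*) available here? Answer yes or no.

No

*at least two articles* occurs within one conjunct of the coordinate structure (*memorized at least two articles*).
Coordinate structures are islands for non-across-the-board movement, QR included.
*at least two articles* > *a reviewer* would require crossing that boundary, which is illicit.
(Only the surface reading survives: one fixed reviewer with respect to all the relevant articles.)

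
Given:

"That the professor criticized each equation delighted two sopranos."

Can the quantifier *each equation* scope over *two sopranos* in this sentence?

*each equation* is embedded in the sentential subject *that the professor criticized each equation*.
Subjects — clausal subjects included — are islands for extraction, and QR is no exception.
There is no licit LF on which *each equation* c-commands *two sopranos*.

No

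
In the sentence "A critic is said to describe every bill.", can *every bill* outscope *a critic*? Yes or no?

Yes

*every bill* is inside a raising infinitive, which is transparent to QR (no CP barrier), so it behaves as a matrix argument.
Clause-internal QR can adjoin the lower DP above the subject, yielding the inverse reading.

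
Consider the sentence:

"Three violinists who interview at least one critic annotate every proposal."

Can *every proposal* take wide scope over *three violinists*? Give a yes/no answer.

Yes

Although the sentence contains a relative clause (*who interview at least one critic*), *every proposal* is outside it, in the matrix VP.
Clause-internal QR can adjoin the lower DP above the subject, yielding the inverse reading.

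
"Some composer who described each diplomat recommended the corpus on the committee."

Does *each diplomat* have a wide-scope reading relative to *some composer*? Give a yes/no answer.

The DP *each diplomat* is contained in the relative clause *who described each diplomat*.
The relative clause forms an island for QR, so the quantifier is confined to the head noun's restrictor.
So *each diplomat* cannot raise high enough to outscope *some composer*; only the surface ordering *some composer* > *each diplomat* is available.
(Only the surface reading survives: one fixed composer with respect to all the relevant diplomats.)

No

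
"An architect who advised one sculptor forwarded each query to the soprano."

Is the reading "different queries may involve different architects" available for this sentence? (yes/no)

That reading corresponds to *each query* > *an architect*.
*each query* is a matrix argument; only *an architect* is modified by the relative clause *who advised one sculptor*, so the RC island is irrelevant to the target quantifier.
Since no island is crossed, the inverse ordering is licensed alongside surface scope.
The sentence is scopally ambiguous between *an architect* > *each query* and *each query* > *an architect*.

Yes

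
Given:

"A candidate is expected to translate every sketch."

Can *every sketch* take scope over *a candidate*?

Yes

The matrix predicate is a raising verb, whose infinitival complement is not a scope island — *every sketch* can QR into the matrix clause.
QR within a single clause is free, so the lower quantifier may take scope over the higher one.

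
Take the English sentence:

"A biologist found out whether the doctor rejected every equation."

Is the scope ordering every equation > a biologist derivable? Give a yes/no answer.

*every equation* sits inside the embedded question *whether the doctor rejected every equation*.
An indirect question is a wh-island; the filled [Spec,CP] blocks QR across the CP edge.
So *every equation* cannot raise high enough to outscope *a biologist*; only the surface ordering *a biologist* > *every equation* is available.

No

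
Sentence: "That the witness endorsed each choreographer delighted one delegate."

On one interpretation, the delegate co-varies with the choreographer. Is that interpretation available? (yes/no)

This is the *each choreographer* > *one delegate* reading.
*each choreographer* is embedded in the sentential subject *that the witness endorsed each choreographer*.
The Sentential Subject Constraint rules out raising the quantifier out of the that-clause subject.
*each choreographer* is confined to the island and cannot take scope over *one delegate*.

No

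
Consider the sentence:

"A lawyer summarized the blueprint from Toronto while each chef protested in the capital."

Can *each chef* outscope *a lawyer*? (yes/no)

No

*each chef* is embedded in the adjunct clause *while each chef protested in the capital*.
Since the clause is an adjunct (not a complement), the Adjunct Condition blocks QR across its edge.
The inverse ordering *each chef* > *a lawyer* is therefore underivable.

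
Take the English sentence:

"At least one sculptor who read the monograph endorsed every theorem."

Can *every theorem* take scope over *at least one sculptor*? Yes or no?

*every theorem* is a matrix argument; only *at least one sculptor* is modified by the relative clause *who read the monograph*, so the RC island is irrelevant to the target quantifier.
QR within a single clause is free, so the lower quantifier may take scope over the higher one.

Yes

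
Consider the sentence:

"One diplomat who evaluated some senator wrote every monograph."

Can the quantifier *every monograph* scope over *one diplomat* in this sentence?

Yes

*every monograph* sits in the matrix clause, not in the relative clause on *one diplomat*.
Ordinary QR to a clause-peripheral position gives the wide-scope LF for the lower DP.
Both orderings are possible: *one diplomat* > *every monograph* and *every monograph* > *one diplomat*.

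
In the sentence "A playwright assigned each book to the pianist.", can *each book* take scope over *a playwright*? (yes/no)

Yes

*a playwright* and *each book* are co-arguments of the matrix verb, with nothing but a clause-internal boundary between them.
Nothing blocks QR of the lower DP to a position above the higher one, so inverse scope is available.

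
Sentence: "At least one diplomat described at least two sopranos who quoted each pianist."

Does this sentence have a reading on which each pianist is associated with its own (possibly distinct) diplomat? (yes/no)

No

That reading corresponds to *each pianist* > *at least one diplomat*.
The target quantifier *each pianist* is part of the relative clause *who quoted each pianist* modifying *at least two sopranos*.
Quantifiers inside a relative clause are trapped there; the RC boundary blocks QR.
So *each pianist* cannot raise high enough to outscope *at least one diplomat*; only the surface ordering *at least one diplomat* > *each pianist* is available.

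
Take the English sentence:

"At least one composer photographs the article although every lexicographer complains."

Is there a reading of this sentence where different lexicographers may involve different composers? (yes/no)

That reading corresponds to *every lexicographer* > *at least one composer*.
*every lexicographer* occurs within the adjunct clause *although every lexicographer complains*.
Since the clause is an adjunct (not a complement), the Adjunct Condition blocks QR across its edge.
So *every lexicographer* cannot raise high enough to outscope *at least one composer*; only the surface ordering *at least one composer* > *every lexicographer* is available.

No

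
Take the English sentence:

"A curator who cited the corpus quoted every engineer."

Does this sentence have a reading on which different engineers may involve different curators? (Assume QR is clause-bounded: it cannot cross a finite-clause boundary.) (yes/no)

Yes

That reading corresponds to *every engineer* > *a curator*.
The RC *who cited the corpus* is an island, but *every engineer* is not inside it — it is the matrix object, a clausemate of *a curator*.
No island intervenes, so both surface and inverse scope are derivable.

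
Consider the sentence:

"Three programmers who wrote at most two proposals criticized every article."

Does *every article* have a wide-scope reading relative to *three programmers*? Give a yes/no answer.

Yes

*every article* sits in the matrix clause, not in the relative clause on *three programmers*.
Since no island is crossed, the inverse ordering is licensed alongside surface scope.
Both orderings are possible: *three programmers* > *every article* and *every article* > *three programmers*.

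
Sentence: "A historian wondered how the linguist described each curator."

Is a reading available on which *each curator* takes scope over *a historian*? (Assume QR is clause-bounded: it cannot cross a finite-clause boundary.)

No

*each curator* sits inside the embedded question *how the linguist described each curator*.
Embedded questions are wh-islands: a quantifier inside an indirect question cannot QR into the matrix clause.
Hence only narrow scope for *each curator* (under *a historian*) survives.
(Only the surface reading survives: one fixed historian with respect to all the relevant curators.)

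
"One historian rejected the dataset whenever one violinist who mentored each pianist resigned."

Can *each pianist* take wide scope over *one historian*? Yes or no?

No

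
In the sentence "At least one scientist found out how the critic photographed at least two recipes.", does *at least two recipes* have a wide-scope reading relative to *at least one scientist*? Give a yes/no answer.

*at least two recipes* occurs within the embedded question *how the critic photographed at least two recipes*.
The wh-island constraint blocks QR out of an embedded interrogative.
So *at least two recipes* cannot raise to a position above *at least one scientist*.

No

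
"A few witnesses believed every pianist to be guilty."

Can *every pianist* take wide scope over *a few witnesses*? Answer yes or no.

Yes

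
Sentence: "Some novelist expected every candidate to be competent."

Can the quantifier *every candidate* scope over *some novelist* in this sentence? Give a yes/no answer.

The ECM infinitive is scope-transparent — *every candidate* is free to raise above *some novelist*.
No island intervenes, so both surface and inverse scope are derivable.
The sentence is scopally ambiguous between *some novelist* > *every candidate* and *every candidate* > *some novelist*.

Yes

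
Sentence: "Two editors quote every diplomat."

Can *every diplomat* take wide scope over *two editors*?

Yes

*two editors* and *every diplomat* are co-arguments of the matrix verb, with nothing but a clause-internal boundary between them.
With no island boundary between them, the object can take inverse scope over the subject via ordinary QR within the clause.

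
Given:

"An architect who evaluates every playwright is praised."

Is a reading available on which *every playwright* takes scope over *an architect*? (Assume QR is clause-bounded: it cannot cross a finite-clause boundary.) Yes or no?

The target quantifier *every playwright* is part of the relative clause *who evaluates every playwright*.
The relative clause forms an island for QR, so the quantifier is confined to the head noun's restrictor.
The inverse ordering *every playwright* > *an architect* is therefore underivable.

No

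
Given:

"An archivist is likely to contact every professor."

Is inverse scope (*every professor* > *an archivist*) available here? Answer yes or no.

Yes

*every professor* is the object of the infinitival complement of a raising predicate; raising infinitives are transparent for QR, so the two DPs are in effect clausemates.
Clause-internal QR can adjoin the lower DP above the subject, yielding the inverse reading.
Both orderings are possible: *an archivist* > *every professor* and *every professor* > *an archivist*.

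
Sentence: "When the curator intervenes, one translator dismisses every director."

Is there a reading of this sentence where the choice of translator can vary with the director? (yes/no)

The described interpretation is the *every director* > *one translator* scoping.
The adjunct clause does not contain *every director*, which is the matrix object.
Nothing blocks QR of the lower DP to a position above the higher one, so inverse scope is available.

Yes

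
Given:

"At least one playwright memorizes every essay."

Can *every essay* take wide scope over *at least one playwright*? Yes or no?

Yes

*every essay* and *at least one playwright* are in the same minimal clause.
Since no island is crossed, the inverse ordering is licensed alongside surface scope.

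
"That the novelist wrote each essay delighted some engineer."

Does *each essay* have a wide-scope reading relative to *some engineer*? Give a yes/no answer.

*each essay* sits inside the sentential subject *that the novelist wrote each essay*.
Subjects — clausal subjects included — are islands for extraction, and QR is no exception.
There is no licit LF on which *each essay* c-commands *some engineer*.

No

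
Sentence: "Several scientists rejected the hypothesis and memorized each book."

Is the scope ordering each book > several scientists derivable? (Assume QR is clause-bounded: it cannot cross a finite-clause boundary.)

*each book* sits inside one conjunct of the coordinate structure (*memorized each book*).
Coordinate structures are islands for non-across-the-board movement, QR included.
So *each book* cannot raise high enough to outscope *several scientists*; only the surface ordering *several scientists* > *each book* is available.

No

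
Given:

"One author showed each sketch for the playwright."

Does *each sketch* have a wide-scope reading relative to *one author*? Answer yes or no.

Yes

Both DPs are arguments of the same predicate; there is no clause or island boundary between them.
With no island boundary between them, the object can take inverse scope over the subject via ordinary QR within the clause.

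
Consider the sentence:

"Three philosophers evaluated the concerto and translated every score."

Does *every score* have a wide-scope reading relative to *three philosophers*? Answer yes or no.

No

*every score* sits inside one conjunct of the coordinate structure (*translated every score*).
The Coordinate Structure Constraint blocks movement (including QR) out of a single conjunct.
So *every score* cannot raise high enough to outscope *three philosophers*; only the surface ordering *three philosophers* > *every score* is available.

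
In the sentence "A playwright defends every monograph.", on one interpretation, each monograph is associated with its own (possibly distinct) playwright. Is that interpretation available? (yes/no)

Yes

The paraphrase describes the scope ordering *every monograph* > *a playwright*.
*every monograph* is the matrix object and *a playwright* the matrix subject; the two are clausemates.
Since no island is crossed, the inverse ordering is licensed alongside surface scope.
Both orderings are possible: *a playwright* > *every monograph* and *every monograph* > *a playwright*.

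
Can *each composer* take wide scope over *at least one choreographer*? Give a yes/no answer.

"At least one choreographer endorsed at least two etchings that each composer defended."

No

*each composer* is embedded in the relative clause *that each composer defended* modifying *at least two etchings*.
Relative clauses block scope extraction: QR cannot target a position outside the modified NP.
Hence only narrow scope for *each composer* (under *at least one choreographer*) survives.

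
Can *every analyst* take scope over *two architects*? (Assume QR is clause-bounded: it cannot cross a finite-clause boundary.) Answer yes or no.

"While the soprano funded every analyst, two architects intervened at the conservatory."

No

Structurally, *every analyst* is inside the adjunct clause *while the soprano funded every analyst*.
Since the clause is an adjunct (not a complement), the Adjunct Condition blocks QR across its edge.
*every analyst* is confined to the island and cannot take scope over *two architects*.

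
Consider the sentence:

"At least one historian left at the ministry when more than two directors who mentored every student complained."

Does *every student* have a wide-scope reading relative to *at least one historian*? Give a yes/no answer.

No

The DP *every student* is contained in the relative clause *who mentored every student*, which is itself inside the adjunct *when more than two directors who mentored every student complained*.
Nested islands: the RC island is itself inside an adjunct island, so wide scope is doubly excluded.
*every student* is confined to the island and cannot take scope over *at least one historian*.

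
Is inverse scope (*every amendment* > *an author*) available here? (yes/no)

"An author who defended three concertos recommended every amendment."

*every amendment* sits in the matrix clause, not in the relative clause on *an author*.
Ordinary QR to a clause-peripheral position gives the wide-scope LF for the lower DP.
The sentence is scopally ambiguous between *an author* > *every amendment* and *every amendment* > *an author*.

Yes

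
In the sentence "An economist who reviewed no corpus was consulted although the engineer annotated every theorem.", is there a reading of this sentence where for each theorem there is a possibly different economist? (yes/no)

No

That reading corresponds to *every theorem* > *an economist*.
The target quantifier *every theorem* is part of the adjunct clause *although the engineer annotated every theorem*.
The adjunct-island constraint bars QR out of an adverbial clause.
*every theorem* is confined to the island and cannot take scope over *an economist*.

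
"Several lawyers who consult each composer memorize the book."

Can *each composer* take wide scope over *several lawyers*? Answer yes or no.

No

The DP *each composer* is contained in the relative clause *who consult each composer*.
Relative clauses are scope islands: a quantifier cannot QR out of a relative clause to take scope in the matrix clause.
The inverse ordering *each composer* > *several lawyers* is therefore underivable.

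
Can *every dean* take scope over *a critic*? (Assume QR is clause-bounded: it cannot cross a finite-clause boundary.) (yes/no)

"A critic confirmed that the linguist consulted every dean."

Structurally, *every dean* is inside the finite complement clause *that the linguist consulted every dean*.
Finite CP is the ceiling for QR here, by assumption.
So *every dean* cannot raise to a position above *a critic*.

No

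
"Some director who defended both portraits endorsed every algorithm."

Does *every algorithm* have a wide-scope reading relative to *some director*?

The RC *who defended both portraits* is an island, but *every algorithm* is not inside it — it is the matrix object, a clausemate of *some director*.
Since no island is crossed, the inverse ordering is licensed alongside surface scope.
The sentence is scopally ambiguous between *some director* > *every algorithm* and *every algorithm* > *some director*.

Yes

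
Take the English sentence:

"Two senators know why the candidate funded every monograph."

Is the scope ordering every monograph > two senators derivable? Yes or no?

No

*every monograph* is embedded in the embedded question *why the candidate funded every monograph*.
An indirect question is a wh-island; the filled [Spec,CP] blocks QR across the CP edge.
So the wide-scope reading for *every monograph* is blocked.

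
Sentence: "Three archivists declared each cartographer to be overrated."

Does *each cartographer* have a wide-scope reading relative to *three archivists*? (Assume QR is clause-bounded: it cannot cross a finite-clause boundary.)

ECM infinitives lack a CP barrier, so *each cartographer* can QR over the matrix subject *three archivists*.
With no island boundary between them, the object can take inverse scope over the subject via ordinary QR within the clause.
So *each cartographer* > *three archivists* is among the available readings.

Yes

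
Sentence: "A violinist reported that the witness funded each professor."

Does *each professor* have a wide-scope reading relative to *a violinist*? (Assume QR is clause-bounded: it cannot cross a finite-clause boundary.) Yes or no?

No

Structurally, *each professor* is inside the finite complement clause *that the witness funded each professor*.
Given the clause-boundedness assumption, QR cannot cross the finite CP into the matrix.
*each professor* > *a violinist* would require crossing that boundary, which is illicit.
(Only the surface reading survives: one fixed violinist with respect to all the relevant professors.)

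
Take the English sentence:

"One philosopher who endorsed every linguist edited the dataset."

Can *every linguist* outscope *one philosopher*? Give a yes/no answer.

No

The target quantifier *every linguist* is part of the relative clause *who endorsed every linguist*.
The relative clause forms an island for QR, so the quantifier is confined to the head noun's restrictor.
Hence only narrow scope for *every linguist* (under *one philosopher*) survives.
(Only the surface reading survives: one fixed philosopher with respect to all the relevant linguists.)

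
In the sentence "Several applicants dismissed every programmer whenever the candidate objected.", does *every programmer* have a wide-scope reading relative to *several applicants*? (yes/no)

Yes

The adjunct clause does not contain *every programmer*, which is the matrix object.
With no island boundary between them, the object can take inverse scope over the subject via ordinary QR within the clause.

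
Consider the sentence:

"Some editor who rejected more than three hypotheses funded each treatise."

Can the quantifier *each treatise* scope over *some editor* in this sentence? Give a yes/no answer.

Yes

The relative clause *who rejected more than three hypotheses* modifies *some editor*, but *each treatise* is not inside that relative clause — it is an argument of the matrix verb.
No island intervenes, so both surface and inverse scope are derivable.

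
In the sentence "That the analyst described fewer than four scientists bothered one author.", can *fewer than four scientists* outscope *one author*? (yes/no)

No

*fewer than four scientists* sits inside the sentential subject *that the analyst described fewer than four scientists*.
The subject-island constraint blocks QR out of a clausal subject.
*fewer than four scientists* is confined to the island and cannot take scope over *one author*.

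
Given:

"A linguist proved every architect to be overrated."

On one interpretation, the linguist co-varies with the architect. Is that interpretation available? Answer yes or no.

This is the *every architect* > *a linguist* reading.
ECM infinitives lack a CP barrier, so *every architect* can QR over the matrix subject *a linguist*.
No island intervenes, so both surface and inverse scope are derivable.

Yes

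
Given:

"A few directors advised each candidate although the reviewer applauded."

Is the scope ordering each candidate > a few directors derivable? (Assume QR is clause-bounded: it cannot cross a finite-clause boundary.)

Although there is an adjunct clause, *each candidate* is in the main clause, not inside the adjunct.
No island intervenes, so both surface and inverse scope are derivable.
Both orderings are possible: *a few directors* > *each candidate* and *each candidate* > *a few directors*.

Yes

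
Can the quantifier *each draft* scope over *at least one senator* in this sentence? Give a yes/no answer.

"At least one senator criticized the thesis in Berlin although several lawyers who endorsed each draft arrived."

Structurally, *each draft* is inside the relative clause *who endorsed each draft*, which is itself inside the adjunct *although several lawyers who endorsed each draft arrived*.
Both the relative clause and the enclosing adjunct are scope islands; QR cannot cross either.
There is no licit LF on which *each draft* c-commands *at least one senator*.
(Only the surface reading survives: one fixed senator with respect to all the relevant drafts.)

No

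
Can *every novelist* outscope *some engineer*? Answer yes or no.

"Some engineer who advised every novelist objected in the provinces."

No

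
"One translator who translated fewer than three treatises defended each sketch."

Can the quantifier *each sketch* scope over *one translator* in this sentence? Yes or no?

Yes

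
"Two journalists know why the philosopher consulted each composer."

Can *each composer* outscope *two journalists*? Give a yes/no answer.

Structurally, *each composer* is inside the embedded question *why the philosopher consulted each composer*.
Embedded questions are wh-islands: a quantifier inside an indirect question cannot QR into the matrix clause.
The inverse ordering *each composer* > *two journalists* is therefore underivable.

No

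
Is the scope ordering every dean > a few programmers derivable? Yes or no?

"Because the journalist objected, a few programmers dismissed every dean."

The adjunct clause does not contain *every dean*, which is the matrix object.
Nothing blocks QR of the lower DP to a position above the higher one, so inverse scope is available.

Yes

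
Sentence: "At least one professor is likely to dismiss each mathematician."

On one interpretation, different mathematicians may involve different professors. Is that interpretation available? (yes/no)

Yes

That reading corresponds to *each mathematician* > *at least one professor*.
Raising constructions are monoclausal for scope purposes; *each mathematician* is not separated from *at least one professor* by any island.
Ordinary QR to a clause-peripheral position gives the wide-scope LF for the lower DP.
The sentence is scopally ambiguous between *at least one professor* > *each mathematician* and *each mathematician* > *at least one professor*.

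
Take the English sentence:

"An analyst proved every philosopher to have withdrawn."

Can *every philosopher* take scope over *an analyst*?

*every philosopher* is the subject of an ECM infinitive — the infinitival complement of an ECM verb is not a scope island, so *every philosopher* can raise into the matrix clause.
No island intervenes, so both surface and inverse scope are derivable.
So *every philosopher* > *an analyst* is among the available readings.

Yes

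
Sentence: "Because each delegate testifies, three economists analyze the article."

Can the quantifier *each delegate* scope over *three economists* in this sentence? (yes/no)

*each delegate* is embedded in the adjunct clause *because each delegate testifies*.
Adjunct clauses are scope islands: a quantifier inside an adjunct cannot raise into the matrix clause.
So the wide-scope reading for *each delegate* is blocked.

No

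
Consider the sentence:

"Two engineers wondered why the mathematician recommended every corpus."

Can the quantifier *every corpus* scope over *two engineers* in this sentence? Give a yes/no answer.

No

The DP *every corpus* is contained in the embedded question *why the mathematician recommended every corpus*.
QR across an interrogative CP boundary is ruled out as a wh-island violation.
*every corpus* is confined to the island and cannot take scope over *two engineers*.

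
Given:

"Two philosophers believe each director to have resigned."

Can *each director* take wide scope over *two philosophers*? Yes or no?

*each director* is the subject of an ECM infinitive — the infinitival complement of an ECM verb is not a scope island, so *each director* can raise into the matrix clause.
With no island boundary between them, the object can take inverse scope over the subject via ordinary QR within the clause.

Yes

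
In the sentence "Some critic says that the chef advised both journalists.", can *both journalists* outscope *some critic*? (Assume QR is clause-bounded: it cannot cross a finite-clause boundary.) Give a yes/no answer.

No

*both journalists* is embedded in the finite complement clause *that the chef advised both journalists*.
QR is clause-bounded, so the finite complement is a scope island for the embedded quantifier.
There is no licit LF on which *both journalists* c-commands *some critic*.
(Only the surface reading survives: one fixed critic with respect to all the relevant journalists.)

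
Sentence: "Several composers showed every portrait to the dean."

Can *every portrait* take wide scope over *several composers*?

Yes

*several composers* and *every portrait* are co-arguments of the matrix verb, with nothing but a clause-internal boundary between them.
No island intervenes, so both surface and inverse scope are derivable.
Both orderings are possible: *several composers* > *every portrait* and *every portrait* > *several composers*.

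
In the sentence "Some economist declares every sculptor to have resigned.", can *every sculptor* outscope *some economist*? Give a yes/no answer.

ECM infinitives lack a CP barrier, so *every sculptor* can QR over the matrix subject *some economist*.
With no island boundary between them, the object can take inverse scope over the subject via ordinary QR within the clause.

Yes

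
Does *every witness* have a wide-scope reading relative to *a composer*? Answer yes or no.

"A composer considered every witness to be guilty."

Yes

*every witness* is the subject of an ECM infinitive — the infinitival complement of an ECM verb is not a scope island, so *every witness* can raise into the matrix clause.
Since no island is crossed, the inverse ordering is licensed alongside surface scope.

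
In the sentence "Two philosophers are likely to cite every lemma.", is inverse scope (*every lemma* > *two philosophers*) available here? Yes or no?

The matrix predicate is a raising verb, whose infinitival complement is not a scope island — *every lemma* can QR into the matrix clause.
Clause-internal QR can adjoin the lower DP above the subject, yielding the inverse reading.

Yes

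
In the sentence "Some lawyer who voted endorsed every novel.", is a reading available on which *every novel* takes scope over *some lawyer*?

The RC *who voted* is an island, but *every novel* is not inside it — it is the matrix object, a clausemate of *some lawyer*.
Clause-internal QR can adjoin the lower DP above the subject, yielding the inverse reading.

Yes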